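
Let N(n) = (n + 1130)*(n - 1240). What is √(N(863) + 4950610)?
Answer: √4199249 ≈ 2049.2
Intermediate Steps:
N(n) = (-1240 + n)*(1130 + n) (N(n) = (1130 + n)*(-1240 + n) = (-1240 + n)*(1130 + n))
√(N(863) + 4950610) = √((-1401200 + 863² - 110*863) + 4950610) = √((-1401200 + 744769 - 94930) + 4950610) = √(-751361 + 4950610) = √4199249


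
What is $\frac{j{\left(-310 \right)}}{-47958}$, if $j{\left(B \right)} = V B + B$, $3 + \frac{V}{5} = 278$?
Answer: $\frac{213280}{23979} \approx 8.8945$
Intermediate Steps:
$V = 1375$ ($V = -15 + 5 \cdot 278 = -15 + 1390 = 1375$)
$j{\left(B \right)} = 1376 B$ ($j{\left(B \right)} = 1375 B + B = 1376 B$)
$\frac{j{\left(-310 \right)}}{-47958} = \frac{1376 \left(-310\right)}{-47958} = \left(-426560\right) \left(- \frac{1}{47958}\right) = \frac{213280}{23979}$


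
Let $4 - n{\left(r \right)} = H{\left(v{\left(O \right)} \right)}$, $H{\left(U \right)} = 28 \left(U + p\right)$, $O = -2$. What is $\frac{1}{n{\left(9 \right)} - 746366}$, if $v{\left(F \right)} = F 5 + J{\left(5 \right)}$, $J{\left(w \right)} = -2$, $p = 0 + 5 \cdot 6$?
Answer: $- \frac{1}{746866} \approx -1.3389 \cdot 10^{-6}$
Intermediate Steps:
$p = 30$ ($p = 0 + 30 = 30$)
$v{\left(F \right)} = -2 + 5 F$ ($v{\left(F \right)} = F 5 - 2 = 5 F - 2 = -2 + 5 F$)
$H{\left(U \right)} = 840 + 28 U$ ($H{\left(U \right)} = 28 \left(U + 30\right) = 28 \left(30 + U\right) = 840 + 28 U$)
$n{\left(r \right)} = -500$ ($n{\left(r \right)} = 4 - \left(840 + 28 \left(-2 + 5 \left(-2\right)\right)\right) = 4 - \left(840 + 28 \left(-2 - 10\right)\right) = 4 - \left(840 + 28 \left(-12\right)\right) = 4 - \left(840 - 336\right) = 4 - 504 = -500$)
$\frac{1}{n{\left(9 \right)} - 746366} = \frac{1}{-500 - 746366} = \frac{1}{-746866} = - \frac{1}{746866}$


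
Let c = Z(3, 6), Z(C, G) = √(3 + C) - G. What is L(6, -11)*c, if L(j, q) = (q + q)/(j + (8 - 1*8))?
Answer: 22 - 11*√6/3 ≈ 13.019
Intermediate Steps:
L(j, q) = 2*q/j (L(j, q) = (2*q)/(j + (8 - 8)) = (2*q)/(j + 0) = (2*q)/j = 2*q/j)
c = -6 + √6 (c = √(3 + 3) - 1*6 = √6 - 6 = -6 + √6 ≈ -3.5505)
L(6, -11)*c = (2*(-11)/6)*(-6 + √6) = (2*(-11)*(⅙))*(-6 + √6) = -11*(-6 + √6)/3 = 22 - 11*√6/3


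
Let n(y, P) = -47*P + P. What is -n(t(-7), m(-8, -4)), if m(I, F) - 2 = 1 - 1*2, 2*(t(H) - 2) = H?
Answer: 46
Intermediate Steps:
t(H) = 2 + H/2
m(I, F) = 1 (m(I, F) = 2 + (1 - 1*2) = 2 + (1 - 2) = 2 - 1 = 1)
n(y, P) = -46*P
-n(t(-7), m(-8, -4)) = -(-46) = -1*(-46) = 46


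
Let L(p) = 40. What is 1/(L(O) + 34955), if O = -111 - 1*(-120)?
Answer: 1/34995 ≈ 2.8576e-5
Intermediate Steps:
O = 9 (O = -111 + 120 = 9)
1/(L(O) + 34955) = 1/(40 + 34955) = 1/34995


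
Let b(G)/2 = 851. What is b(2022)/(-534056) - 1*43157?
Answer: -11524128247/267028 ≈ -43157.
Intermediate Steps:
b(G) = 1702 (b(G) = 2*851 = 1702)
b(2022)/(-534056) - 1*43157 = 1702/(-534056) - 1*43157 = 1702*(-1/534056) - 43157 = -851/267028 - 43157 = -11524128247/267028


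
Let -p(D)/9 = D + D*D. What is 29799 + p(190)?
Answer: -296811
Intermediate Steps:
p(D) = -9*D - 9*D**2 (p(D) = -9*(D + D*D) = -9*(D + D**2) = -9*D - 9*D**2)
29799 + p(190) = 29799 - 9*190*(1 + 190) = 29799 - 9*190*191 = 29799 - 326610 = -296811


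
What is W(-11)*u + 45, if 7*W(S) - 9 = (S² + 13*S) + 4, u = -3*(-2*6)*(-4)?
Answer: 1611/7 ≈ 230.14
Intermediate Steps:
u = -144 (u = -(-36)*(-4) = -3*48 = -144)
W(S) = 13/7 + S²/7 + 13*S/7 (W(S) = 9/7 + ((S² + 13*S) + 4)/7 = 9/7 + (4 + S² + 13*S)/7 = 9/7 + (4/7 + S²/7 + 13*S/7) = 13/7 + S²/7 + 13*S/7)
W(-11)*u + 45 = (13/7 + (⅐)*(-11)² + (13/7)*(-11))*(-144) + 45 = (13/7 + (⅐)*121 - 143/7)*(-144) + 45 = (13/7 + 121/7 - 143/7)*(-144) + 45 = -9/7*(-144) + 45 = 1296/7 + 45 = 1611/7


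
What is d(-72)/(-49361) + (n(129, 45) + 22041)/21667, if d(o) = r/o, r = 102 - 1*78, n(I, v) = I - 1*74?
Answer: 3272063635/3208514361 ≈ 1.0198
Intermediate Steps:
n(I, v) = -74 + I (n(I, v) = I - 74 = -74 + I)
r = 24 (r = 102 - 78 = 24)
d(o) = 24/o
d(-72)/(-49361) + (n(129, 45) + 22041)/21667 = (24/(-72))/(-49361) + ((-74 + 129) + 22041)/21667 = (24*(-1/72))*(-1/49361) + (55 + 22041)*(1/21667) = -1/3*(-1/49361) + 22096*(1/21667) = 1/148083 + 22096/21667 = 3272063635/3208514361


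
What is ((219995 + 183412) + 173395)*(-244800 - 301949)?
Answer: -315365916698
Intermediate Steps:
((219995 + 183412) + 173395)*(-244800 - 301949) = (403407 + 173395)*(-546749) = 576802*(-546749) = -315365916698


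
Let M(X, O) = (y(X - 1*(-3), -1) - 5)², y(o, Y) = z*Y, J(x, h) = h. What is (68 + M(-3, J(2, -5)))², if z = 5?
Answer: 28224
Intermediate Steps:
y(o, Y) = 5*Y
M(X, O) = 100 (M(X, O) = (5*(-1) - 5)² = (-5 - 5)² = (-10)² = 100)
(68 + M(-3, J(2, -5)))² = (68 + 100)² = 168² = 28224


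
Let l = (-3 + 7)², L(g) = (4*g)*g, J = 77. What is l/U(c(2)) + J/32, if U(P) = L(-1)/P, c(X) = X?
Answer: 333/32 ≈ 10.406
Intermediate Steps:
L(g) = 4*g²
l = 16 (l = 4² = 16)
U(P) = 4/P (U(P) = (4*(-1)²)/P = (4*1)/P = 4/P)
l/U(c(2)) + J/32 = 16/((4/2)) + 77/32 = 16/((4*(½))) + 77*(1/32) = 16/2 + 77/32 = 16*(½) + 77/32 = 8 + 77/32 = 333/32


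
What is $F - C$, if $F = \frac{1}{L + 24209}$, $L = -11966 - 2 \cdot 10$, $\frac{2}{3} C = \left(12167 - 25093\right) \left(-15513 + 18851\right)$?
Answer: $\frac{791078451487}{12223} \approx 6.4721 \cdot 10^{7}$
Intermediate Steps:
$C = -64720482$ ($C = \frac{3 \left(12167 - 25093\right) \left(-15513 + 18851\right)}{2} = \frac{3 \left(\left(-12926\right) 3338\right)}{2} = \frac{3}{2} \left(-43146988\right) = -64720482$)
$L = -11986$ ($L = -11966 - 20 = -11986$)
$F = \frac{1}{12223}$ ($F = \frac{1}{-11986 + 24209} = \frac{1}{12223} \approx 8.1813 \cdot 10^{-5}$)
$F - C = \frac{1}{12223} - -64720482 = \frac{1}{12223} + 64720482 = \frac{791078451487}{12223}$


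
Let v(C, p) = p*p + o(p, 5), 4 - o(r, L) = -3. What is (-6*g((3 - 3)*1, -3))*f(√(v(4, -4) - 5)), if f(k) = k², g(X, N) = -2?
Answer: 216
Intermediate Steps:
o(r, L) = 7 (o(r, L) = 4 - 1*(-3) = 4 + 3 = 7)
v(C, p) = 7 + p² (v(C, p) = p*p + 7 = p² + 7 = 7 + p²)
(-6*g((3 - 3)*1, -3))*f(√(v(4, -4) - 5)) = (-6*(-2))*(√((7 + (-4)²) - 5))² = 12*(√((7 + 16) - 5))² = 12*(√(23 - 5))² = 12*(√18)² = 12*(3*√2)² = 12*18 = 216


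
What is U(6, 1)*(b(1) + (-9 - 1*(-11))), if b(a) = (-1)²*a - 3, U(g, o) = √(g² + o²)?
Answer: 0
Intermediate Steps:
b(a) = -3 + a (b(a) = 1*a - 3 = a - 3 = -3 + a)
U(6, 1)*(b(1) + (-9 - 1*(-11))) = √(6² + 1²)*((-3 + 1) + (-9 - 1*(-11))) = √(36 + 1)*(-2 + (-9 + 11)) = √37*(-2 + 2) = √37*0 = 0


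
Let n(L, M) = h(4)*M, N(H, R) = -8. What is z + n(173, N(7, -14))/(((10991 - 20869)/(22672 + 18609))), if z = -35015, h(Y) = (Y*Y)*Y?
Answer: -162371149/4939 ≈ -32875.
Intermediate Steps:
h(Y) = Y**3 (h(Y) = Y**2*Y = Y**3)
n(L, M) = 64*M (n(L, M) = 4**3*M = 64*M)
z + n(173, N(7, -14))/(((10991 - 20869)/(22672 + 18609))) = -35015 + (64*(-8))/(((10991 - 20869)/(22672 + 18609))) = -35015 - 512/((-9878/41281)) = -35015 - 512/((-9878*1/41281)) = -35015 - 512/(-9878/41281) = -35015 - 512*(-41281/9878) = -35015 + 10567936/4939 = -162371149/4939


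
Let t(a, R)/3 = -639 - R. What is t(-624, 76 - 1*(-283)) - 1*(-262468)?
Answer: 259474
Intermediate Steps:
t(a, R) = -1917 - 3*R (t(a, R) = 3*(-639 - R) = -1917 - 3*R)
t(-624, 76 - 1*(-283)) - 1*(-262468) = (-1917 - 3*(76 - 1*(-283))) - 1*(-262468) = (-1917 - 3*(76 + 283)) + 262468 = (-1917 - 3*359) + 262468 = (-1917 - 1077) + 262468 = -2994 + 262468 = 259474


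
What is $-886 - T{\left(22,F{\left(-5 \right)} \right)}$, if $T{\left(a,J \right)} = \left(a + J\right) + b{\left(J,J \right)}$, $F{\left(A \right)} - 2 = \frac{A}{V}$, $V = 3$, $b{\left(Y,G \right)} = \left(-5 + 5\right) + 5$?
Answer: $- \frac{2740}{3} \approx -913.33$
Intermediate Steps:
$b{\left(Y,G \right)} = 5$ ($b{\left(Y,G \right)} = 0 + 5 = 5$)
$F{\left(A \right)} = 2 + \frac{A}{3}$
$T{\left(a,J \right)} = 5 + J + a$ ($T{\left(a,J \right)} = \left(a + J\right) + 5 = \left(J + a\right) + 5 = 5 + J + a$)
$-886 - T{\left(22,F{\left(-5 \right)} \right)} = -886 - \left(5 + \left(2 + \frac{1}{3} \left(-5\right)\right) + 22\right) = -886 - \left(5 + \left(2 - \frac{5}{3}\right) + 22\right) = -886 - \left(5 + \frac{1}{3} + 22\right) = -886 - \frac{82}{3} = - \frac{2740}{3}$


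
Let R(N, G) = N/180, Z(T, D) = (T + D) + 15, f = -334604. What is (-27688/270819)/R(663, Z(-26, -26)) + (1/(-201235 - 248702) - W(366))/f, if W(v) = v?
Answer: -26694535609377487/1001178998784114228 ≈ -0.026663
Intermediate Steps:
Z(T, D) = 15 + D + T (Z(T, D) = (D + T) + 15 = 15 + D + T)
R(N, G) = N/180 (R(N, G) = N*(1/180) = N/180)
(-27688/270819)/R(663, Z(-26, -26)) + (1/(-201235 - 248702) - W(366))/f = (-27688/270819)/(((1/180)*663)) + (1/(-201235 - 248702) - 1*366)/(-334604) = (-27688*1/270819)/(221/60) + (1/(-449937) - 366)*(-1/334604) = -27688/270819*60/221 + (-1/449937 - 366)*(-1/334604) = -553760/19950333 - 164676943/449937*(-1/334604) = -553760/19950333 + 164676943/150550719948 = -26694535609377487/1001178998784114228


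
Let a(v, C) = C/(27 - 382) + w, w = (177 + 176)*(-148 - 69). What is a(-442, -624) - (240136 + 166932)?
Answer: -171701871/355 ≈ -4.8367e+5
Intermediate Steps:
w = -76601 (w = 353*(-217) = -76601)
a(v, C) = -76601 - C/355 (a(v, C) = C/(27 - 382) - 76601 = C/(-355) - 76601 = -C/355 - 76601 = -76601 - C/355)
a(-442, -624) - (240136 + 166932) = (-76601 - 1/355*(-624)) - (240136 + 166932) = (-76601 + 624/355) - 1*407068 = -27192731/355 - 407068 = -171701871/355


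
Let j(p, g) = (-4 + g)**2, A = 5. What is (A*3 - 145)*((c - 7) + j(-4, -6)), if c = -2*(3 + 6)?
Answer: -9750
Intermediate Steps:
c = -18 (c = -2*9 = -18)
(A*3 - 145)*((c - 7) + j(-4, -6)) = (5*3 - 145)*((-18 - 7) + (-4 - 6)**2) = (15 - 145)*(-25 + (-10)**2) = -130*(-25 + 100) = -130*75 = -9750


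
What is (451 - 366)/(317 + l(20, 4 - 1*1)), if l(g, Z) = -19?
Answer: 85/298 ≈ 0.28523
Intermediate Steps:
(451 - 366)/(317 + l(20, 4 - 1*1)) = (451 - 366)/(317 - 19) = 85/298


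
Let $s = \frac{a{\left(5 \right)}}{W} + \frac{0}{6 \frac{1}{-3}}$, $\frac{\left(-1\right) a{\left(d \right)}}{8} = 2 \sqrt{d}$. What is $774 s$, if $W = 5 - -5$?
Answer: $- \frac{6192 \sqrt{5}}{5} \approx -2769.1$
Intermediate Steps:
$W = 10$ ($W = 5 + 5 = 10$)
$a{\left(d \right)} = - 16 \sqrt{d}$ ($a{\left(d \right)} = - 8 \cdot 2 \sqrt{d} = - 16 \sqrt{d}$)
$s = - \frac{8 \sqrt{5}}{5}$ ($s = \frac{\left(-16\right) \sqrt{5}}{10} + \frac{0}{6 \frac{1}{-3}} = - 16 \sqrt{5} \cdot \frac{1}{10} + \frac{0}{6 \left(- \frac{1}{3}\right)} = - \frac{8 \sqrt{5}}{5} + \frac{0}{-2} = - \frac{8 \sqrt{5}}{5} + 0 \left(- \frac{1}{2}\right) = - \frac{8 \sqrt{5}}{5} + 0 = - \frac{8 \sqrt{5}}{5} \approx -3.5777$)
$774 s = 774 \left(- \frac{8 \sqrt{5}}{5}\right) = - \frac{6192 \sqrt{5}}{5}$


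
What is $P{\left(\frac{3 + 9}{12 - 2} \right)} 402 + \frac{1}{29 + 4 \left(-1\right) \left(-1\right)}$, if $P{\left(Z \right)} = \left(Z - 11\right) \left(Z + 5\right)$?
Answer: $- \frac{20151029}{825} \approx -24426.0$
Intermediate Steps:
$P{\left(Z \right)} = \left(-11 + Z\right) \left(5 + Z\right)$
$P{\left(\frac{3 + 9}{12 - 2} \right)} 402 + \frac{1}{29 + 4 \left(-1\right) \left(-1\right)} = \left(-55 + \left(\frac{3 + 9}{12 - 2}\right)^{2} - 6 \frac{3 + 9}{12 - 2}\right) 402 + \frac{1}{29 + 4 \left(-1\right) \left(-1\right)} = \left(-55 + \left(\frac{12}{10}\right)^{2} - 6 \cdot \frac{12}{10}\right) 402 + \frac{1}{29 - -4} = \left(-55 + \left(12 \cdot \frac{1}{10}\right)^{2} - 6 \cdot 12 \cdot \frac{1}{10}\right) 402 + \frac{1}{29 + 4} = \left(-55 + \left(\frac{6}{5}\right)^{2} - \frac{36}{5}\right) 402 + \frac{1}{33} = \left(-55 + \frac{36}{25} - \frac{36}{5}\right) 402 + \frac{1}{33} = \left(- \frac{1519}{25}\right) 402 + \frac{1}{33} = - \frac{610638}{25} + \frac{1}{33} = - \frac{20151029}{825}$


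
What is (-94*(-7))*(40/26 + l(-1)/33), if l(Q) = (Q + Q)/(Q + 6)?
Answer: 2154292/2145 ≈ 1004.3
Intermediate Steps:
l(Q) = 2*Q/(6 + Q) (l(Q) = (2*Q)/(6 + Q) = 2*Q/(6 + Q))
(-94*(-7))*(40/26 + l(-1)/33) = (-94*(-7))*(40/26 + (2*(-1)/(6 - 1))/33) = 658*(40*(1/26) + (2*(-1)/5)*(1/33)) = 658*(20/13 + (2*(-1)*(⅕))*(1/33)) = 658*(20/13 - ⅖*1/33) = 658*(20/13 - 2/165) = 658*(3274/2145) = 2154292/2145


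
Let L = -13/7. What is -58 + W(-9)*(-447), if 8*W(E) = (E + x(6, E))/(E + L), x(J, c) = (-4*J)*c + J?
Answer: 631213/608 ≈ 1038.2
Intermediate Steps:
L = -13/7 (L = -13*1/7 = -13/7 ≈ -1.8571)
x(J, c) = J - 4*J*c (x(J, c) = -4*J*c + J = J - 4*J*c)
W(E) = (6 - 23*E)/(8*(-13/7 + E)) (W(E) = ((E + 6*(1 - 4*E))/(E - 13/7))/8 = ((E + (6 - 24*E))/(-13/7 + E))/8 = ((6 - 23*E)/(-13/7 + E))/8 = (6 - 23*E)/(8*(-13/7 + E)))
-58 + W(-9)*(-447) = -58 + (7*(6 - 23*(-9))/(8*(-13 + 7*(-9))))*(-447) = -58 + (7*(6 + 207)/(8*(-13 - 63)))*(-447) = -58 + ((7/8)*213/(-76))*(-447) = -58 + ((7/8)*(-1/76)*213)*(-447) = -58 - 1491/608*(-447) = -58 + 666477/608 = 631213/608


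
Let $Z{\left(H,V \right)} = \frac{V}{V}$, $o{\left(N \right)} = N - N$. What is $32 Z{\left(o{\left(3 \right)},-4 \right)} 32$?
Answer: $1024$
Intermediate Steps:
$o{\left(N \right)} = 0$
$Z{\left(H,V \right)} = 1$
$32 Z{\left(o{\left(3 \right)},-4 \right)} 32 = 32 \cdot 1 \cdot 32 = 32 \cdot 32 = 1024$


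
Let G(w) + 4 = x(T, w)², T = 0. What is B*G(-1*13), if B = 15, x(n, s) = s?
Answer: 2475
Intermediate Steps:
G(w) = -4 + w²
B*G(-1*13) = 15*(-4 + (-1*13)²) = 15*(-4 + (-13)²) = 15*(-4 + 169) = 15*165 = 2475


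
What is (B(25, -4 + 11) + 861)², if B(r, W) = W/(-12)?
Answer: 106605625/144 ≈ 7.4032e+5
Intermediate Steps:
B(r, W) = -W/12 (B(r, W) = W*(-1/12) = -W/12)
(B(25, -4 + 11) + 861)² = (-(-4 + 11)/12 + 861)² = (-1/12*7 + 861)² = (-7/12 + 861)² = (10325/12)² = 106605625/144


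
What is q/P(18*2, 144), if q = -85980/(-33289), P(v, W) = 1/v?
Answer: 3095280/33289 ≈ 92.982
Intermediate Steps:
q = 85980/33289 (q = -85980*(-1/33289) = 85980/33289 ≈ 2.5828)
q/P(18*2, 144) = 85980/(33289*(1/(18*2))) = 85980/(33289*(1/36)) = (85980/33289)*36 = 3095280/33289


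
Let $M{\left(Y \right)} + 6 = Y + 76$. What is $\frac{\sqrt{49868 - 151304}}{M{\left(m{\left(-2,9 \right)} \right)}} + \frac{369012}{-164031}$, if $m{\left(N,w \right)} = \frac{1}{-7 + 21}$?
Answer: $- \frac{17572}{7811} + \frac{28 i \sqrt{25359}}{981} \approx -2.2496 + 4.5452 i$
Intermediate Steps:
$m{\left(N,w \right)} = \frac{1}{14}$
$M{\left(Y \right)} = 70 + Y$ ($M{\left(Y \right)} = -6 + \left(Y + 76\right) = -6 + \left(76 + Y\right) = 70 + Y$)
$\frac{\sqrt{49868 - 151304}}{M{\left(m{\left(-2,9 \right)} \right)}} + \frac{369012}{-164031} = \frac{\sqrt{49868 - 151304}}{70 + \frac{1}{14}} + \frac{369012}{-164031} = \frac{\sqrt{-101436}}{\frac{981}{14}} + 369012 \left(- \frac{1}{164031}\right) = 2 i \sqrt{25359} \cdot \frac{14}{981} - \frac{17572}{7811} = \frac{28 i \sqrt{25359}}{981} - \frac{17572}{7811} = - \frac{17572}{7811} + \frac{28 i \sqrt{25359}}{981}$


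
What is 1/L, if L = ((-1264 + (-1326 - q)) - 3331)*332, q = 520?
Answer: -1/2138412 ≈ -4.6764e-7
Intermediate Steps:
L = -2138412 (L = ((-1264 + (-1326 - 1*520)) - 3331)*332 = ((-1264 + (-1326 - 520)) - 3331)*332 = ((-1264 - 1846) - 3331)*332 = (-3110 - 3331)*332 = -6441*332 = -2138412)
1/L = 1/(-2138412) = -1/2138412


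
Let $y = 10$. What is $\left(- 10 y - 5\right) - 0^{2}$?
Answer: $-105$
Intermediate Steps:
$\left(- 10 y - 5\right) - 0^{2} = \left(\left(-10\right) 10 - 5\right) - 0^{2} = \left(-100 - 5\right) - 0 = -105 + 0 = -105$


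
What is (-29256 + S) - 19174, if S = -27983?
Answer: -76413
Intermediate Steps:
(-29256 + S) - 19174 = (-29256 - 27983) - 19174 = -57239 - 19174 = -76413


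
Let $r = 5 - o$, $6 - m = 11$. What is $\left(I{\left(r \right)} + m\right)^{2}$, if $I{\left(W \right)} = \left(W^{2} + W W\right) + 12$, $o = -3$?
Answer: $18225$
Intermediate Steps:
$m = -5$ ($m = 6 - 11 = -5$)
$r = 8$ ($r = 5 - -3 = 5 + 3 = 8$)
$I{\left(W \right)} = 12 + 2 W^{2}$ ($I{\left(W \right)} = \left(W^{2} + W^{2}\right) + 12 = 2 W^{2} + 12 = 12 + 2 W^{2}$)
$\left(I{\left(r \right)} + m\right)^{2} = \left(\left(12 + 2 \cdot 8^{2}\right) - 5\right)^{2} = \left(\left(12 + 2 \cdot 64\right) - 5\right)^{2} = \left(\left(12 + 128\right) - 5\right)^{2} = \left(140 - 5\right)^{2} = 135^{2} = 18225$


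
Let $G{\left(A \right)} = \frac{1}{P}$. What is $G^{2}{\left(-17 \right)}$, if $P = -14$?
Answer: $\frac{1}{196} \approx 0.005102$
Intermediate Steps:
$G{\left(A \right)} = - \frac{1}{14}$ ($G{\left(A \right)} = \frac{1}{-14} = - \frac{1}{14}$)
$G^{2}{\left(-17 \right)} = \left(- \frac{1}{14}\right)^{2} = \frac{1}{196}$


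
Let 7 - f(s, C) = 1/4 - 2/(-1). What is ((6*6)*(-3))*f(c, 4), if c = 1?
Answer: -513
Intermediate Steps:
f(s, C) = 19/4 (f(s, C) = 7 - (1/4 - 2/(-1)) = 7 - (1*(¼) - 2*(-1)) = 7 - (¼ + 2) = 7 - 1*9/4 = 7 - 9/4 = 19/4)
((6*6)*(-3))*f(c, 4) = ((6*6)*(-3))*(19/4) = (36*(-3))*(19/4) = -108*19/4 = -513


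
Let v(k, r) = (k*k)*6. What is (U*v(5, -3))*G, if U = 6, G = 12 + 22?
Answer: 30600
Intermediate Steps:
v(k, r) = 6*k² (v(k, r) = k²*6 = 6*k²)
G = 34
(U*v(5, -3))*G = (6*(6*5²))*34 = (6*(6*25))*34 = (6*150)*34 = 900*34 = 30600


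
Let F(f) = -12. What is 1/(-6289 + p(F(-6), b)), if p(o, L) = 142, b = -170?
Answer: -1/6147 ≈ -0.00016268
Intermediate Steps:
1/(-6289 + p(F(-6), b)) = 1/(-6289 + 142) = 1/(-6147) = -1/6147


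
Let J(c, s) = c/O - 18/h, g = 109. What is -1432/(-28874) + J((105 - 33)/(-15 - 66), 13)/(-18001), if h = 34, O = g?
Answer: 215074544437/4334026047849 ≈ 0.049625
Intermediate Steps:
O = 109
J(c, s) = -9/17 + c/109 (J(c, s) = c/109 - 18/34 = c*(1/109) - 18*1/34 = c/109 - 9/17 = -9/17 + c/109)
-1432/(-28874) + J((105 - 33)/(-15 - 66), 13)/(-18001) = -1432/(-28874) + (-9/17 + ((105 - 33)/(-15 - 66))/109)/(-18001) = -1432*(-1/28874) + (-9/17 + (72/(-81))/109)*(-1/18001) = 716/14437 + (-9/17 + (72*(-1/81))/109)*(-1/18001) = 716/14437 + (-9/17 + (1/109)*(-8/9))*(-1/18001) = 716/14437 + (-9/17 - 8/981)*(-1/18001) = 716/14437 - 8965/16677*(-1/18001) = 716/14437 + 8965/300202677 = 215074544437/4334026047849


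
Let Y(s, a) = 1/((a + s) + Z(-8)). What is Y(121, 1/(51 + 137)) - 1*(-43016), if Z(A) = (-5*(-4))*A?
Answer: 315350108/7331 ≈ 43016.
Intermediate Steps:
Z(A) = 20*A
Y(s, a) = 1/(-160 + a + s) (Y(s, a) = 1/((a + s) + 20*(-8)) = 1/((a + s) - 160) = 1/(-160 + a + s))
Y(121, 1/(51 + 137)) - 1*(-43016) = 1/(-160 + 1/(51 + 137) + 121) - 1*(-43016) = 1/(-160 + 1/188 + 121) + 43016 = 1/(-7331/188) + 43016 = -188/7331 + 43016 = 315350108/7331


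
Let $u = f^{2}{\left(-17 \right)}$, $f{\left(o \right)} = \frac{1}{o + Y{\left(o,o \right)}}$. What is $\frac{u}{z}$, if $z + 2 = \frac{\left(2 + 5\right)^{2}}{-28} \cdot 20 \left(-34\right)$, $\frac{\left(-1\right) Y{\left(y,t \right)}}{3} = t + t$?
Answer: $\frac{1}{8583300} \approx 1.1651 \cdot 10^{-7}$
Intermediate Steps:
$Y{\left(y,t \right)} = - 6 t$ ($Y{\left(y,t \right)} = - 3 \left(t + t\right) = - 3 \cdot 2 t = - 6 t$)
$f{\left(o \right)} = - \frac{1}{5 o}$ ($f{\left(o \right)} = \frac{1}{o - 6 o} = \frac{1}{\left(-5\right) o} = - \frac{1}{5 o}$)
$u = \frac{1}{7225}$ ($u = \left(- \frac{1}{5 \left(-17\right)}\right)^{2} = \left(\left(- \frac{1}{5}\right) \left(- \frac{1}{17}\right)\right)^{2} = \left(\frac{1}{85}\right)^{2} = \frac{1}{7225} \approx 0.00013841$)
$z = 1188$ ($z = -2 + \frac{\left(2 + 5\right)^{2}}{-28} \cdot 20 \left(-34\right) = -2 + 7^{2} \left(- \frac{1}{28}\right) 20 \left(-34\right) = -2 + 49 \left(- \frac{1}{28}\right) 20 \left(-34\right) = -2 + \left(- \frac{7}{4}\right) 20 \left(-34\right) = -2 - -1190 = -2 + 1190 = 1188$)
$\frac{u}{z} = \frac{1}{7225 \cdot 1188} = \frac{1}{7225} \cdot \frac{1}{1188} = \frac{1}{8583300}$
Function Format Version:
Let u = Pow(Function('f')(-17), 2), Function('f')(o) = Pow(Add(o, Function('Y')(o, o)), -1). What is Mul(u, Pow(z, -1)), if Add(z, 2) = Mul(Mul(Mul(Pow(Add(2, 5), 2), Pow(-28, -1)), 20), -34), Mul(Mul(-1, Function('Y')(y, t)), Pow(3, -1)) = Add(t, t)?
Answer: Rational(1, 8583300) ≈ 1.1651e-7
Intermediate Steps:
Function('Y')(y, t) = Mul(-6, t) (Function('Y')(y, t) = Mul(-3, Add(t, t)) = Mul(-3, Mul(2, t)) = Mul(-6, t))
Function('f')(o) = Mul(Rational(-1, 5), Pow(o, -1)) (Function('f')(o) = Pow(Add(o, Mul(-6, o)), -1) = Pow(Mul(-5, o), -1) = Mul(Rational(-1, 5), Pow(o, -1)))
u = Rational(1, 7225) (u = Pow(Mul(Rational(-1, 5), Pow(-17, -1)), 2) = Pow(Mul(Rational(-1, 5), Rational(-1, 17)), 2) = Pow(Rational(1, 85), 2) = Rational(1, 7225) ≈ 0.00013841)
z = 1188 (z = Add(-2, Mul(Mul(Mul(Pow(Add(2, 5), 2), Pow(-28, -1)), 20), -34)) = Add(-2, Mul(Mul(Mul(Pow(7, 2), Rational(-1, 28)), 20), -34)) = Add(-2, Mul(Mul(Mul(49, Rational(-1, 28)), 20), -34)) = Add(-2, Mul(Mul(Rational(-7, 4), 20), -34)) = Add(-2, Mul(-35, -34)) = Add(-2, 1190) = 1188)
Mul(u, Pow(z, -1)) = Mul(Rational(1, 7225), Pow(1188, -1)) = Mul(Rational(1, 7225), Rational(1, 1188)) = Rational(1, 8583300)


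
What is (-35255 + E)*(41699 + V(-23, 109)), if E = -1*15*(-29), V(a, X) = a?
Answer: -1451158320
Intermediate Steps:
E = 435 (E = -15*(-29) = 435)
(-35255 + E)*(41699 + V(-23, 109)) = (-35255 + 435)*(41699 - 23) = -34820*41676 = -1451158320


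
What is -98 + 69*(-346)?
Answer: -23972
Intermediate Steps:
-98 + 69*(-346) = -98 - 23874 = -23972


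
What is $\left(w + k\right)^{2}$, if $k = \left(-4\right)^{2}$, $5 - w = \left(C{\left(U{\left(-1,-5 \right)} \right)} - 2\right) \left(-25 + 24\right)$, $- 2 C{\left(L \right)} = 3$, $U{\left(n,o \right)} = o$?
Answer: $\frac{1225}{4} \approx 306.25$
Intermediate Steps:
$C{\left(L \right)} = - \frac{3}{2}$ ($C{\left(L \right)} = \left(- \frac{1}{2}\right) 3 = - \frac{3}{2}$)
$w = \frac{3}{2}$ ($w = 5 - \left(- \frac{3}{2} - 2\right) \left(-25 + 24\right) = 5 - \left(- \frac{7}{2}\right) \left(-1\right) = 5 - \frac{7}{2} = \frac{3}{2} \approx 1.5$)
$k = 16$
$\left(w + k\right)^{2} = \left(\frac{3}{2} + 16\right)^{2} = \left(\frac{35}{2}\right)^{2} = \frac{1225}{4}$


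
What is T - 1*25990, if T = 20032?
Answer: -5958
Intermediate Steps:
T - 1*25990 = 20032 - 1*25990 = 20032 - 25990 = -5958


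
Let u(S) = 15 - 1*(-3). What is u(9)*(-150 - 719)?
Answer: -15642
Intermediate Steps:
u(S) = 18 (u(S) = 15 + 3 = 18)
u(9)*(-150 - 719) = 18*(-150 - 719) = 18*(-869) = -15642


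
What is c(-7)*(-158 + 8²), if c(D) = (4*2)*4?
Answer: -3008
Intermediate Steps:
c(D) = 32 (c(D) = 8*4 = 32)
c(-7)*(-158 + 8²) = 32*(-158 + 8²) = 32*(-158 + 64) = 32*(-94) = -3008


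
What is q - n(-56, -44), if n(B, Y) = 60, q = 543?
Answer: 483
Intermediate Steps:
q - n(-56, -44) = 543 - 1*60 = 543 - 60 = 483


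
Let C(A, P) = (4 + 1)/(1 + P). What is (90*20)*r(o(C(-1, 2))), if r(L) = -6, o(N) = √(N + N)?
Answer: -10800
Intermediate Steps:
C(A, P) = 5/(1 + P)
o(N) = √2*√N (o(N) = √(2*N) = √2*√N)
(90*20)*r(o(C(-1, 2))) = (90*20)*(-6) = 1800*(-6) = -10800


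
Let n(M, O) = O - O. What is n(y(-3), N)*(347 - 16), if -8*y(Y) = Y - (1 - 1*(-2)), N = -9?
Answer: 0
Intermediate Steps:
y(Y) = 3/8 - Y/8 (y(Y) = -(Y - (1 - 1*(-2)))/8 = -(Y - (1 + 2))/8 = -(Y - 1*3)/8 = -(Y - 3)/8 = -(-3 + Y)/8 = 3/8 - Y/8)
n(M, O) = 0
n(y(-3), N)*(347 - 16) = 0*(347 - 16) = 0*331 = 0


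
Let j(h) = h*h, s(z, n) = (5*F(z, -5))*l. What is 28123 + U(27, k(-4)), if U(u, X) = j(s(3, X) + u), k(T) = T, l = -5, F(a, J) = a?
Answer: 30427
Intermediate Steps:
s(z, n) = -25*z (s(z, n) = (5*z)*(-5) = -25*z)
j(h) = h²
U(u, X) = (-75 + u)² (U(u, X) = (-25*3 + u)² = (-75 + u)²)
28123 + U(27, k(-4)) = 28123 + (-75 + 27)² = 28123 + (-48)² = 28123 + 2304 = 30427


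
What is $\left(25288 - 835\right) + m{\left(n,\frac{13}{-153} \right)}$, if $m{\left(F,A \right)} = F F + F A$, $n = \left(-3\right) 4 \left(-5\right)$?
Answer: $\frac{1430443}{51} \approx 28048.0$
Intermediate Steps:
$n = 60$ ($n = \left(-12\right) \left(-5\right) = 60$)
$m{\left(F,A \right)} = F^{2} + A F$
$\left(25288 - 835\right) + m{\left(n,\frac{13}{-153} \right)} = \left(25288 - 835\right) + 60 \left(\frac{13}{-153} + 60\right) = 24453 + 60 \left(13 \left(- \frac{1}{153}\right) + 60\right) = 24453 + 60 \left(- \frac{13}{153} + 60\right) = 24453 + 60 \cdot \frac{9167}{153} = 24453 + \frac{183340}{51} = \frac{1430443}{51}$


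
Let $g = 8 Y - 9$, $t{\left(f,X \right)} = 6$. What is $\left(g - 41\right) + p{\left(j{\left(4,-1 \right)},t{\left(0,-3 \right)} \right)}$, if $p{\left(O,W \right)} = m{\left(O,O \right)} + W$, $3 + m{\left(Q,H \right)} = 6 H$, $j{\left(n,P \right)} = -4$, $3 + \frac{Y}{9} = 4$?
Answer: $1$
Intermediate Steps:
$Y = 9$ ($Y = -27 + 9 \cdot 4 = -27 + 36 = 9$)
$m{\left(Q,H \right)} = -3 + 6 H$
$p{\left(O,W \right)} = -3 + W + 6 O$ ($p{\left(O,W \right)} = \left(-3 + 6 O\right) + W = -3 + W + 6 O$)
$g = 63$ ($g = 8 \cdot 9 - 9 = 72 - 9 = 63$)
$\left(g - 41\right) + p{\left(j{\left(4,-1 \right)},t{\left(0,-3 \right)} \right)} = \left(63 - 41\right) + \left(-3 + 6 + 6 \left(-4\right)\right) = 22 - 21 = 1$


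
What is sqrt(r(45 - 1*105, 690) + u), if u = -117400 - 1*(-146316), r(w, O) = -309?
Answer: sqrt(28607) ≈ 169.14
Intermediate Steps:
u = 28916 (u = -117400 + 146316 = 28916)
sqrt(r(45 - 1*105, 690) + u) = sqrt(-309 + 28916) = sqrt(28607)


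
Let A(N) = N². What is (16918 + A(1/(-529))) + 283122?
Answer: 83963493641/279841 ≈ 3.0004e+5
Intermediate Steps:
(16918 + A(1/(-529))) + 283122 = (16918 + (1/(-529))²) + 283122 = (16918 + (-1/529)²) + 283122 = (16918 + 1/279841) + 283122 = 4734350039/279841 + 283122 = 83963493641/279841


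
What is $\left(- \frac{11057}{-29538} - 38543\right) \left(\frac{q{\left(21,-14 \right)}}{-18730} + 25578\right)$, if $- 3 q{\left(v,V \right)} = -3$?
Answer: $- \frac{545414579314055303}{553246740} \approx -9.8584 \cdot 10^{8}$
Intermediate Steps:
$q{\left(v,V \right)} = 1$ ($q{\left(v,V \right)} = \left(- \frac{1}{3}\right) \left(-3\right) = 1$)
$\left(- \frac{11057}{-29538} - 38543\right) \left(\frac{q{\left(21,-14 \right)}}{-18730} + 25578\right) = \left(- \frac{11057}{-29538} - 38543\right) \left(1 \frac{1}{-18730} + 25578\right) = \left(\left(-11057\right) \left(- \frac{1}{29538}\right) - 38543\right) \left(1 \left(- \frac{1}{18730}\right) + 25578\right) = \left(\frac{11057}{29538} - 38543\right) \left(- \frac{1}{18730} + 25578\right) = \left(- \frac{1138472077}{29538}\right) \frac{479075939}{18730} = - \frac{545414579314055303}{553246740}$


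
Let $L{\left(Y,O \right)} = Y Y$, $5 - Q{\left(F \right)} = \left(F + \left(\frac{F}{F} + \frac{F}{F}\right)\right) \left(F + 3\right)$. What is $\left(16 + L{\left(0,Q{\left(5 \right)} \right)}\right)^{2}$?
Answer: $256$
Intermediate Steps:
$Q{\left(F \right)} = 5 - \left(2 + F\right) \left(3 + F\right)$ ($Q{\left(F \right)} = 5 - \left(F + \left(\frac{F}{F} + \frac{F}{F}\right)\right) \left(F + 3\right) = 5 - \left(F + \left(1 + 1\right)\right) \left(3 + F\right) = 5 - \left(F + 2\right) \left(3 + F\right) = 5 - \left(2 + F\right) \left(3 + F\right)$)
$L{\left(Y,O \right)} = Y^{2}$
$\left(16 + L{\left(0,Q{\left(5 \right)} \right)}\right)^{2} = \left(16 + 0^{2}\right)^{2} = \left(16 + 0\right)^{2} = 16^{2} = 256$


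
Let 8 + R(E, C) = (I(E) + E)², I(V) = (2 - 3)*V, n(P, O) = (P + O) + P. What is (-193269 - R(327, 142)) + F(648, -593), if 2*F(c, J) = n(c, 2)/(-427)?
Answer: -82523096/427 ≈ -1.9326e+5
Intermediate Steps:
n(P, O) = O + 2*P (n(P, O) = (O + P) + P = O + 2*P)
F(c, J) = -1/427 - c/427 (F(c, J) = ((2 + 2*c)/(-427))/2 = ((2 + 2*c)*(-1/427))/2 = (-2/427 - 2*c/427)/2 = -1/427 - c/427)
I(V) = -V
R(E, C) = -8 (R(E, C) = -8 + (-E + E)² = -8 + 0² = -8 + 0 = -8)
(-193269 - R(327, 142)) + F(648, -593) = (-193269 - 1*(-8)) + (-1/427 - 1/427*648) = (-193269 + 8) + (-1/427 - 648/427) = -193261 - 649/427 = -82523096/427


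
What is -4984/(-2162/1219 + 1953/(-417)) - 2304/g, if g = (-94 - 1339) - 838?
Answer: 27831398888/36009733 ≈ 772.89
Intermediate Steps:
g = -2271 (g = -1433 - 838 = -2271)
-4984/(-2162/1219 + 1953/(-417)) - 2304/g = -4984/(-2162/1219 + 1953/(-417)) - 2304/(-2271) = -4984/(-2162*1/1219 + 1953*(-1/417)) - 2304*(-1/2271) = -4984/(-94/53 - 651/139) + 768/757 = -4984/(-47569/7367) + 768/757 = -4984*(-7367/47569) + 768/757 = 36717128/47569 + 768/757 = 27831398888/36009733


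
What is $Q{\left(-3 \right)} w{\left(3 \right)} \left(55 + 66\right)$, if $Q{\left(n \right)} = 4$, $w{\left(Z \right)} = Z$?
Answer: $1452$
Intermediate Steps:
$Q{\left(-3 \right)} w{\left(3 \right)} \left(55 + 66\right) = 4 \cdot 3 \left(55 + 66\right) = 12 \cdot 121 = 1452$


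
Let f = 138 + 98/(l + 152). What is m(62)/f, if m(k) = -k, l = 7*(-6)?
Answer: -3410/7639 ≈ -0.44639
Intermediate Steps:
l = -42
f = 7639/55 (f = 138 + 98/(-42 + 152) = 138 + 98/110 = 138 + 98*(1/110) = 138 + 49/55 = 7639/55 ≈ 138.89)
m(62)/f = (-1*62)/(7639/55) = -62*55/7639 = -3410/7639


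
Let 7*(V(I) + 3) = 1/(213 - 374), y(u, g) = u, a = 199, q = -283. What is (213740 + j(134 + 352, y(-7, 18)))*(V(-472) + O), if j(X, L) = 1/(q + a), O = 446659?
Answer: 9037788095322449/94668 ≈ 9.5468e+10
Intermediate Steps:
j(X, L) = -1/84 (j(X, L) = 1/(-283 + 199) = 1/(-84) = -1/84)
V(I) = -3382/1127 (V(I) = -3 + 1/(7*(213 - 374)) = -3 + (⅐)/(-161) = -3 + (⅐)*(-1/161) = -3 - 1/1127 = -3382/1127)
(213740 + j(134 + 352, y(-7, 18)))*(V(-472) + O) = (213740 - 1/84)*(-3382/1127 + 446659) = (17954159/84)*(503381311/1127) = 9037788095322449/94668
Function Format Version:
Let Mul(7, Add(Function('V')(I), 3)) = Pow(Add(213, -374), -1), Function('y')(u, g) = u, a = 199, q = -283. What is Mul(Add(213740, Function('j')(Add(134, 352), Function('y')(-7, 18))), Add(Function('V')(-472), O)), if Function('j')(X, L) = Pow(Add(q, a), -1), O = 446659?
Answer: Rational(9037788095322449, 94668) ≈ 9.5468e+10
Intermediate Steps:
Function('j')(X, L) = Rational(-1, 84) (Function('j')(X, L) = Pow(Add(-283, 199), -1) = Pow(-84, -1) = Rational(-1, 84))
Function('V')(I) = Rational(-3382, 1127) (Function('V')(I) = Add(-3, Mul(Rational(1, 7), Pow(Add(213, -374), -1))) = Add(-3, Mul(Rational(1, 7), Pow(-161, -1))) = Add(-3, Mul(Rational(1, 7), Rational(-1, 161))) = Add(-3, Rational(-1, 1127)) = Rational(-3382, 1127))
Mul(Add(213740, Function('j')(Add(134, 352), Function('y')(-7, 18))), Add(Function('V')(-472), O)) = Mul(Add(213740, Rational(-1, 84)), Add(Rational(-3382, 1127), 446659)) = Mul(Rational(17954159, 84), Rational(503381311, 1127)) = Rational(9037788095322449, 94668)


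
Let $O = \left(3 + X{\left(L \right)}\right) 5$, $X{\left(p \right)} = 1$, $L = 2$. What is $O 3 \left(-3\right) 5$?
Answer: $-900$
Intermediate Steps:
$O = 20$ ($O = \left(3 + 1\right) 5 = 4 \cdot 5 = 20$)
$O 3 \left(-3\right) 5 = 20 \cdot 3 \left(-3\right) 5 = 20 \left(\left(-9\right) 5\right) = 20 \left(-45\right) = -900$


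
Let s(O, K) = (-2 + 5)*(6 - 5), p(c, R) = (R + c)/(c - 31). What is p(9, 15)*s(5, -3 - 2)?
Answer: -36/11 ≈ -3.2727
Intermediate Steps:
p(c, R) = (R + c)/(-31 + c)
s(O, K) = 3 (s(O, K) = 3*1 = 3)
p(9, 15)*s(5, -3 - 2) = ((15 + 9)/(-31 + 9))*3 = (24/(-22))*3 = -1/22*24*3 = -12/11*3 = -36/11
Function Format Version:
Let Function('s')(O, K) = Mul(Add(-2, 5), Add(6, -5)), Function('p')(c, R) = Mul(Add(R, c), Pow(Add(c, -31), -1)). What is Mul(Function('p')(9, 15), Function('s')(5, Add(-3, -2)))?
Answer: Rational(-36, 11) ≈ -3.2727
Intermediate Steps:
Function('p')(c, R) = Mul(Pow(Add(-31, c), -1), Add(R, c)) (Function('p')(c, R) = Mul(Add(R, c), Pow(Add(-31, c), -1)) = Mul(Pow(Add(-31, c), -1), Add(R, c)))
Function('s')(O, K) = 3 (Function('s')(O, K) = Mul(3, 1) = 3)
Mul(Function('p')(9, 15), Function('s')(5, Add(-3, -2))) = Mul(Mul(Pow(Add(-31, 9), -1), Add(15, 9)), 3) = Mul(Mul(Pow(-22, -1), 24), 3) = Mul(Mul(Rational(-1, 22), 24), 3) = Mul(Rational(-12, 11), 3) = Rational(-36, 11)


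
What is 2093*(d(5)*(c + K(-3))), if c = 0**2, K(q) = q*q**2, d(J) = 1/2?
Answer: -56511/2 ≈ -28256.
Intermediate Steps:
d(J) = 1/2
K(q) = q**3
c = 0
2093*(d(5)*(c + K(-3))) = 2093*((0 + (-3)**3)/2) = 2093*((0 - 27)/2) = 2093*((1/2)*(-27)) = 2093*(-27/2) = -56511/2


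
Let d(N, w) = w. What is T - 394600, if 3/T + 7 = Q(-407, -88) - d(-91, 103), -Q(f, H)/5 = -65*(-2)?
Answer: -299896003/760 ≈ -3.9460e+5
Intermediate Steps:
Q(f, H) = -650 (Q(f, H) = -(-325)*(-2) = -5*130 = -650)
T = -3/760 (T = 3/(-7 + (-650 - 1*103)) = 3/(-7 + (-650 - 103)) = 3/(-7 - 753) = 3/(-760) = 3*(-1/760) = -3/760 ≈ -0.0039474)
T - 394600 = -3/760 - 394600 = -299896003/760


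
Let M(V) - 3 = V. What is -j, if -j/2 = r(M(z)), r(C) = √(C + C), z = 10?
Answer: 2*√26 ≈ 10.198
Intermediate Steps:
M(V) = 3 + V
r(C) = √2*√C (r(C) = √(2*C) = √2*√C)
j = -2*√26 (j = -2*√2*√(3 + 10) = -2*√2*√13 = -2*√26 ≈ -10.198)
-j = -(-2)*√26 = 2*√26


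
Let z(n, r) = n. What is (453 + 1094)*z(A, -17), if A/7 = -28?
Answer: -303212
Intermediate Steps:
A = -196 (A = 7*(-28) = -196)
(453 + 1094)*z(A, -17) = (453 + 1094)*(-196) = 1547*(-196) = -303212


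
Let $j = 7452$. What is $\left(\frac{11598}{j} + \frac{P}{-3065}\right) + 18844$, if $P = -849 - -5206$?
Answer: $\frac{71734533371}{3806730} \approx 18844.0$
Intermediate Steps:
$P = 4357$ ($P = -849 + 5206 = 4357$)
$\left(\frac{11598}{j} + \frac{P}{-3065}\right) + 18844 = \left(\frac{11598}{7452} + \frac{4357}{-3065}\right) + 18844 = \left(11598 \cdot \frac{1}{7452} + 4357 \left(- \frac{1}{3065}\right)\right) + 18844 = \left(\frac{1933}{1242} - \frac{4357}{3065}\right) + 18844 = \frac{513251}{3806730} + 18844 = \frac{71734533371}{3806730}$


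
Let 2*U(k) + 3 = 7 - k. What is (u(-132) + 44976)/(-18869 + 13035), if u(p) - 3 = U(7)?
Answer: -89955/11668 ≈ -7.7095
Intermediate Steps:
U(k) = 2 - k/2 (U(k) = -3/2 + (7 - k)/2 = -3/2 + (7/2 - k/2) = 2 - k/2)
u(p) = 3/2 (u(p) = 3 + (2 - ½*7) = 3 + (2 - 7/2) = 3 - 3/2 = 3/2)
(u(-132) + 44976)/(-18869 + 13035) = (3/2 + 44976)/(-18869 + 13035) = (89955/2)/(-5834) = (89955/2)*(-1/5834) = -89955/11668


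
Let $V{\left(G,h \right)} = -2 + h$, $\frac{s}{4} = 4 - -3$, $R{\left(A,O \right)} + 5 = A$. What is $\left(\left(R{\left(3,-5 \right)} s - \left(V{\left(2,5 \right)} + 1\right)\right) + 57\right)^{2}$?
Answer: $9$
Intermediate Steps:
$R{\left(A,O \right)} = -5 + A$
$s = 28$ ($s = 4 \left(4 - -3\right) = 4 \left(4 + 3\right) = 4 \cdot 7 = 28$)
$\left(\left(R{\left(3,-5 \right)} s - \left(V{\left(2,5 \right)} + 1\right)\right) + 57\right)^{2} = \left(\left(\left(-5 + 3\right) 28 - \left(\left(-2 + 5\right) + 1\right)\right) + 57\right)^{2} = \left(\left(\left(-2\right) 28 - \left(3 + 1\right)\right) + 57\right)^{2} = \left(\left(-56 - 4\right) + 57\right)^{2} = \left(-60 + 57\right)^{2} = \left(-3\right)^{2} = 9$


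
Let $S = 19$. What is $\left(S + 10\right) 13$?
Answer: $377$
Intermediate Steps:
$\left(S + 10\right) 13 = \left(19 + 10\right) 13 = 29 \cdot 13 = 377$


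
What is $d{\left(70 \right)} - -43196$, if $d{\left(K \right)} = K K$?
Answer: $48096$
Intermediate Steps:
$d{\left(K \right)} = K^{2}$
$d{\left(70 \right)} - -43196 = 70^{2} - -43196 = 4900 + 43196 = 48096$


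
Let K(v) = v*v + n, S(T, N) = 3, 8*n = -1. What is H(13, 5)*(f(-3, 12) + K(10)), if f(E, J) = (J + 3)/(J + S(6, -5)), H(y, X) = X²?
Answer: 20175/8 ≈ 2521.9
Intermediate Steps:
n = -⅛ (n = (⅛)*(-1) = -⅛ ≈ -0.12500)
f(E, J) = 1 (f(E, J) = (J + 3)/(J + 3) = (3 + J)/(3 + J) = 1)
K(v) = -⅛ + v² (K(v) = v*v - ⅛ = v² - ⅛ = -⅛ + v²)
H(13, 5)*(f(-3, 12) + K(10)) = 5²*(1 + (-⅛ + 10²)) = 25*(1 + (-⅛ + 100)) = 25*(1 + 799/8) = 25*(807/8) = 20175/8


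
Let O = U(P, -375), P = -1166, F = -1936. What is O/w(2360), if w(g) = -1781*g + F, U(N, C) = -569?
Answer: 569/4205096 ≈ 0.00013531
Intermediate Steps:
w(g) = -1936 - 1781*g (w(g) = -1781*g - 1936 = -1936 - 1781*g)
O = -569
O/w(2360) = -569/(-1936 - 1781*2360) = -569/(-1936 - 4203160) = -569/(-4205096) = -569*(-1/4205096) = 569/4205096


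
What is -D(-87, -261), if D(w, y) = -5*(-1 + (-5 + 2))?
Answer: -20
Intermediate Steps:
D(w, y) = 20 (D(w, y) = -5*(-1 - 3) = -5*(-4) = 20)
-D(-87, -261) = -1*20 = -20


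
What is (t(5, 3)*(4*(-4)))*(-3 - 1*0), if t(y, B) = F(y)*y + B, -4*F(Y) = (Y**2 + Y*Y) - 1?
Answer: -2796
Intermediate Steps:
F(Y) = 1/4 - Y**2/2 (F(Y) = -((Y**2 + Y*Y) - 1)/4 = -((Y**2 + Y**2) - 1)/4 = -(2*Y**2 - 1)/4 = -(-1 + 2*Y**2)/4 = 1/4 - Y**2/2)
t(y, B) = B + y*(1/4 - y**2/2) (t(y, B) = (1/4 - y**2/2)*y + B = y*(1/4 - y**2/2) + B = B + y*(1/4 - y**2/2))
(t(5, 3)*(4*(-4)))*(-3 - 1*0) = ((3 - 1/2*5**3 + (1/4)*5)*(4*(-4)))*(-3 - 1*0) = ((3 - 1/2*125 + 5/4)*(-16))*(-3 + 0) = ((3 - 125/2 + 5/4)*(-16))*(-3) = -233/4*(-16)*(-3) = 932*(-3) = -2796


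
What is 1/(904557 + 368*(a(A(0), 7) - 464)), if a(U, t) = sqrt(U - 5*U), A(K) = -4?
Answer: 1/735277 ≈ 1.3600e-6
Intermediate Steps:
a(U, t) = 2*sqrt(-U) (a(U, t) = sqrt(-4*U) = 2*sqrt(-U))
1/(904557 + 368*(a(A(0), 7) - 464)) = 1/(904557 + 368*(2*sqrt(-1*(-4)) - 464)) = 1/(904557 + 368*(2*sqrt(4) - 464)) = 1/(904557 + 368*(2*2 - 464)) = 1/(904557 + 368*(4 - 464)) = 1/(904557 + 368*(-460)) = 1/(904557 - 169280) = 1/735277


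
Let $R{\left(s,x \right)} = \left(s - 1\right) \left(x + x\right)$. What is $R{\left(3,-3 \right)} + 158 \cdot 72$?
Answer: $11364$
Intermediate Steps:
$R{\left(s,x \right)} = 2 x \left(-1 + s\right)$ ($R{\left(s,x \right)} = \left(-1 + s\right) 2 x = 2 x \left(-1 + s\right)$)
$R{\left(3,-3 \right)} + 158 \cdot 72 = 2 \left(-3\right) \left(-1 + 3\right) + 158 \cdot 72 = 2 \left(-3\right) 2 + 11376 = -12 + 11376 = 11364$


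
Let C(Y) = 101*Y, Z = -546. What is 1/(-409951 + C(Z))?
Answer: -1/465097 ≈ -2.1501e-6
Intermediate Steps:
1/(-409951 + C(Z)) = 1/(-409951 + 101*(-546)) = 1/(-409951 - 55146) = 1/(-465097) = -1/465097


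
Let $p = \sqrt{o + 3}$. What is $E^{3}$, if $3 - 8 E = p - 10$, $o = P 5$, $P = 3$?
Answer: $\frac{2899}{512} - \frac{1575 \sqrt{2}}{512} \approx 1.3117$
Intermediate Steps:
$o = 15$ ($o = 3 \cdot 5 = 15$)
$p = 3 \sqrt{2}$ ($p = \sqrt{15 + 3} = \sqrt{18} = 3 \sqrt{2} \approx 4.2426$)
$E = \frac{13}{8} - \frac{3 \sqrt{2}}{8}$ ($E = \frac{3}{8} - \frac{3 \sqrt{2} - 10}{8} = \frac{3}{8} - \frac{-10 + 3 \sqrt{2}}{8} = \frac{3}{8} + \left(\frac{5}{4} - \frac{3 \sqrt{2}}{8}\right) = \frac{13}{8} - \frac{3 \sqrt{2}}{8} \approx 1.0947$)
$E^{3} = \left(\frac{13}{8} - \frac{3 \sqrt{2}}{8}\right)^{3}$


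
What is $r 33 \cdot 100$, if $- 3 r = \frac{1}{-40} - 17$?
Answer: $\frac{37455}{2} \approx 18728.0$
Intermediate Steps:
$r = \frac{227}{40}$ ($r = - \frac{\frac{1}{-40} - 17}{3} = - \frac{- \frac{1}{40} - 17}{3} = \left(- \frac{1}{3}\right) \left(- \frac{681}{40}\right) = \frac{227}{40} \approx 5.675$)
$r 33 \cdot 100 = \frac{227}{40} \cdot 33 \cdot 100 = \frac{7491}{40} \cdot 100 = \frac{37455}{2}$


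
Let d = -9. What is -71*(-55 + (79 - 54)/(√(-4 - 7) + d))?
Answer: 375235/92 + 1775*I*√11/92 ≈ 4078.6 + 63.989*I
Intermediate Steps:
-71*(-55 + (79 - 54)/(√(-4 - 7) + d)) = -71*(-55 + (79 - 54)/(√(-4 - 7) - 9)) = -71*(-55 + 25/(√(-11) - 9)) = -71*(-55 + 25/(I*√11 - 9)) = -71*(-55 + 25/(-9 + I*√11)) = 3905 - 1775/(-9 + I*√11)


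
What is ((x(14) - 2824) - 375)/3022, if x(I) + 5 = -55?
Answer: -3259/3022 ≈ -1.0784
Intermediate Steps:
x(I) = -60 (x(I) = -5 - 55 = -60)
((x(14) - 2824) - 375)/3022 = ((-60 - 2824) - 375)/3022 = (-2884 - 375)*(1/3022) = -3259*1/3022 = -3259/3022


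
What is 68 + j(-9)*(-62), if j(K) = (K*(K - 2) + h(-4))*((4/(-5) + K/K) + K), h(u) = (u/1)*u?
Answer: 62812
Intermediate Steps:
h(u) = u² (h(u) = (u*1)*u = u*u = u²)
j(K) = (16 + K*(-2 + K))*(⅕ + K) (j(K) = (K*(K - 2) + (-4)²)*((4/(-5) + K/K) + K) = (K*(-2 + K) + 16)*((4*(-⅕) + 1) + K) = (16 + K*(-2 + K))*((-⅘ + 1) + K) = (16 + K*(-2 + K))*(⅕ + K))
68 + j(-9)*(-62) = 68 + (16/5 + (-9)³ - 9/5*(-9)² + (78/5)*(-9))*(-62) = 68 + (16/5 - 729 - 9/5*81 - 702/5)*(-62) = 68 + (16/5 - 729 - 729/5 - 702/5)*(-62) = 68 - 1012*(-62) = 68 + 62744 = 62812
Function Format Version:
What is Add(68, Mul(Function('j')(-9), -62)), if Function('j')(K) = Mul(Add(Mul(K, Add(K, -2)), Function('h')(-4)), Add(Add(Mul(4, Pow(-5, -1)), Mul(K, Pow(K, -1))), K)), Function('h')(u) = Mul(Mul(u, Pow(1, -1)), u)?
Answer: 62812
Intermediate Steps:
Function('h')(u) = Pow(u, 2) (Function('h')(u) = Mul(Mul(u, 1), u) = Mul(u, u) = Pow(u, 2))
Function('j')(K) = Mul(Add(16, Mul(K, Add(-2, K))), Add(Rational(1, 5), K)) (Function('j')(K) = Mul(Add(Mul(K, Add(K, -2)), Pow(-4, 2)), Add(Add(Mul(4, Pow(-5, -1)), Mul(K, Pow(K, -1))), K)) = Mul(Add(Mul(K, Add(-2, K)), 16), Add(Add(Mul(4, Rational(-1, 5)), 1), K)) = Mul(Add(16, Mul(K, Add(-2, K))), Add(Add(Rational(-4, 5), 1), K)) = Mul(Add(16, Mul(K, Add(-2, K))), Add(Rational(1, 5), K)))
Add(68, Mul(Function('j')(-9), -62)) = Add(68, Mul(Add(Rational(16, 5), Pow(-9, 3), Mul(Rational(-9, 5), Pow(-9, 2)), Mul(Rational(78, 5), -9)), -62)) = Add(68, Mul(Add(Rational(16, 5), -729, Mul(Rational(-9, 5), 81), Rational(-702, 5)), -62)) = Add(68, Mul(Add(Rational(16, 5), -729, Rational(-729, 5), Rational(-702, 5)), -62)) = Add(68, Mul(-1012, -62)) = Add(68, 62744) = 62812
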